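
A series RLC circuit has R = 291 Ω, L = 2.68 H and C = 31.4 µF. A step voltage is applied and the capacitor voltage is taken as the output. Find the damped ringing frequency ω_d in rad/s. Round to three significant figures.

For a series RLC circuit (capacitor voltage as output), ω_n = 1/√(LC) = 1/√(2.68 H · 31.4 µF) = 109 rad/s.
ζ = (R/2)·√(C/L) = (291/2)·√(31.4 µF/2.68 H) = 0.498.
ω_d = 109·√(1 − 0.498²) = 94.5 rad/s.

ω_d ≈ 94.5 rad/s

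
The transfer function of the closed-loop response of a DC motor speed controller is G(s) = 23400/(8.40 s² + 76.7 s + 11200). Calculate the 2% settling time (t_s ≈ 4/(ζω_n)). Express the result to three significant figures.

Dividing through by 8.40: denominator becomes s² + 9.131 s + 1333.
So ω_n = √1333 = 36.5 rad/s and ζ = 9.131/(2·36.5) = 0.125.
t_s ≈ 4/(ζω_n) = 0.876 s.

t_s ≈ 0.876 s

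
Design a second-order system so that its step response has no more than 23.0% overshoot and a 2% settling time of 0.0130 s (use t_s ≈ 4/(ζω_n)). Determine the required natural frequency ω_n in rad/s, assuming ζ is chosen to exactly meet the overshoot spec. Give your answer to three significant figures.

Inverting the overshoot relation: ζ = |ln 0.230|/√(π² + ln²0.230) = 0.424.
From t_s ≈ 4/(ζω_n): ω_n = 4/(ζ·t_s) = 4/(0.424·0.0130) = 726 rad/s.

ω_n ≈ 726 rad/s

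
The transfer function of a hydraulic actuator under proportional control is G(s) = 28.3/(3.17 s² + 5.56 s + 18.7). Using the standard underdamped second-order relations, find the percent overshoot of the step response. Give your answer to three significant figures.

Dividing through by 3.17: denominator becomes s² + 1.754 s + 5.899.
So ω_n = √5.899 = 2.43 rad/s and ζ = 1.754/(2·2.43) = 0.361.
%OS = 100·exp(−πζ/√(1−ζ²)) = 29.6%.

%OS ≈ 29.6%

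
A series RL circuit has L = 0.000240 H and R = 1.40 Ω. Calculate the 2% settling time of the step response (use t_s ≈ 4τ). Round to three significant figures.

τ = L/R = 0.000240/1.40 = 0.000171 s.
t_s ≈ 4τ = 0.000686 s.

t_s ≈ 0.000686 s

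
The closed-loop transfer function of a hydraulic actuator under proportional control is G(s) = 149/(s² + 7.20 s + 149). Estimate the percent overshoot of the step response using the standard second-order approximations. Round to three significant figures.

%OS ≈ 37.9%

Comparing the denominator to s² + 2ζω_n s + ω_n²: ω_n = √149 = 12.2 rad/s, and 2ζω_n = 7.20 so ζ = 7.20/(2·12.2) = 0.295.
%OS = 100 e^{−πζ/√(1−ζ²)} with ζ = 0.295 gives 37.9%.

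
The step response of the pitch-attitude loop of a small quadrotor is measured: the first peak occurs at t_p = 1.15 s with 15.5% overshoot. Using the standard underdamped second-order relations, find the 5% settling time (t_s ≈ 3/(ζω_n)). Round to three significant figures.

ζ from %OS: ζ = |ln 0.155|/√(π²+ln²0.155) = 0.510.
t_p = π/ω_d ⇒ ω_d = 2.73 rad/s; then ω_n = ω_d/√(1−ζ²) = 3.18 rad/s.
t_s ≈ 3/(ζω_n) = 3/(0.510·3.18) = 1.85 s.

t_s ≈ 1.85 s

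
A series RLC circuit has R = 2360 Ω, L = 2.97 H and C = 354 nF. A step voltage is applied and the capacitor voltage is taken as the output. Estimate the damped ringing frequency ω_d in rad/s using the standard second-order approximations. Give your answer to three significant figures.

ω_d ≈ 891 rad/s

For a series RLC circuit (capacitor voltage as output), ω_n = 1/√(LC) = 1/√(2.97 H · 354 nF) = 975 rad/s.
ζ = (R/2)·√(C/L) = (2360/2)·√(354 nF/2.97 H) = 0.407.
ω_d = ω_n√(1−ζ²) = 891 rad/s.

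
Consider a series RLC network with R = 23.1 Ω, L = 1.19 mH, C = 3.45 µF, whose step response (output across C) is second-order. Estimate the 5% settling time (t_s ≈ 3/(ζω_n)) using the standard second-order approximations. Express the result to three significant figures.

For a series RLC circuit (capacitor voltage as output), ω_n = 1/√(LC) = 1/√(1.19 mH · 3.45 µF) = 15600 rad/s.
ζ = (R/2)·√(C/L) = (23.1/2)·√(3.45 µF/1.19 mH) = 0.622.
t_s ≈ 3/(ζω_n) = 0.000309 s.

t_s ≈ 0.000309 s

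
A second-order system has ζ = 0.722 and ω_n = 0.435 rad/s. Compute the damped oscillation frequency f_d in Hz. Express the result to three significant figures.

f_d ≈ 0.0479 Hz

ω_d = ω_n√(1−ζ²) = 0.435·√0.479 = 0.301 rad/s.
f_d = ω_d/(2π) = 0.0479 Hz.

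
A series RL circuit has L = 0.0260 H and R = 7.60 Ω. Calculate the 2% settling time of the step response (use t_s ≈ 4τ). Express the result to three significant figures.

τ = L/R = 0.0260/7.60 = 0.00342 s.
t_s ≈ 4τ = 0.0137 s.

t_s ≈ 0.0137 s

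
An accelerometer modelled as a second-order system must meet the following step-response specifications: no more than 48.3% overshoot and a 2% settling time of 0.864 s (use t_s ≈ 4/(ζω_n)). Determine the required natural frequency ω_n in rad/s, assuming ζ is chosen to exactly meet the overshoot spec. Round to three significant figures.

Inverting the overshoot relation: ζ = |ln 0.483|/√(π² + ln²0.483) = 0.226.
Then ω_n = 4/(ζ t_s) = 4/(0.226 × 0.864) = 20.5 rad/s.

ω_n ≈ 20.5 rad/s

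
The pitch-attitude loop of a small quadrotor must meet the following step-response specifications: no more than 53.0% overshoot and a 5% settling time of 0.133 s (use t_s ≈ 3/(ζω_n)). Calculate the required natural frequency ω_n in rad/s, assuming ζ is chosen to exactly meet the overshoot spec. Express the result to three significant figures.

ω_n ≈ 114 rad/s

From %OS = 100·exp(−πζ/√(1−ζ²)), invert to get ζ = −ln(OS)/√(π² + ln²(OS)) with OS = 0.530.
−ln 0.530 = 0.6349, so ζ = 0.6349/√(π² + 0.4031) = 0.198.
Then ω_n = 3/(ζ t_s) = 3/(0.198 × 0.133) = 114 rad/s.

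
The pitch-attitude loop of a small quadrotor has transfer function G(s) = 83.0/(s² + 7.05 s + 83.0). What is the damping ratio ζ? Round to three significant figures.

ζ ≈ 0.387

Matching coefficients with s² + 2ζω_n s + ω_n² gives ω_n² = 83.0 ⇒ ω_n = 9.11 rad/s, and ζ = 7.05/(2ω_n) = 0.387.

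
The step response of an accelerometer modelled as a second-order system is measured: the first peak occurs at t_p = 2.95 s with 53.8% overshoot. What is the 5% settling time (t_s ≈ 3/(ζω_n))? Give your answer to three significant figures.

t_s ≈ 14.3 s

ζ from %OS: ζ = |ln 0.538|/√(π²+ln²0.538) = 0.194.
t_p = π/ω_d ⇒ ω_d = 1.06 rad/s; then ω_n = ω_d/√(1−ζ²) = 1.09 rad/s.
t_s ≈ 3/(ζω_n) = 3/(0.194·1.09) = 14.3 s.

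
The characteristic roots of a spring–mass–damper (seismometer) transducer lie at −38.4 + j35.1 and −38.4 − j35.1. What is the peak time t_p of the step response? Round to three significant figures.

t_p ≈ 0.0895 s

t_p = π/ω_d with ω_d = 35.1 (the imaginary part), so t_p = 0.0895 s.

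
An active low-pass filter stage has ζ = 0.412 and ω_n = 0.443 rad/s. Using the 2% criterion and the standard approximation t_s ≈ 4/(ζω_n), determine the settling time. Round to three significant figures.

t_s ≈ 4/(ζω_n) = 4/(0.412 × 0.443) = 21.9 s.

t_s ≈ 21.9 s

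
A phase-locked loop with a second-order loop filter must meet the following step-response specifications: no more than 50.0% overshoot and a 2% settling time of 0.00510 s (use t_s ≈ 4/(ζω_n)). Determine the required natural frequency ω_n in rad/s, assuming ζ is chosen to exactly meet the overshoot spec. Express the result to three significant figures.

Inverting the overshoot relation: ζ = |ln 0.500|/√(π² + ln²0.500) = 0.215.
Then ω_n = 4/(ζ t_s) = 4/(0.215 × 0.00510) = 3640 rad/s.

ω_n ≈ 3640 rad/s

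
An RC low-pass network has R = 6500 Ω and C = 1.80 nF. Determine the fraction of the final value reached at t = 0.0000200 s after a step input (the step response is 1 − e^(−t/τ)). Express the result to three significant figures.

y/y_∞ ≈ 0.819

τ = RC = 6500 × 1.80 nF = 0.0000117 s.
y(t)/y_∞ = 1 − e^(−t/τ) = 1 − e^(−0.0000200/0.0000117) = 1 − e^(−1.71) = 0.819.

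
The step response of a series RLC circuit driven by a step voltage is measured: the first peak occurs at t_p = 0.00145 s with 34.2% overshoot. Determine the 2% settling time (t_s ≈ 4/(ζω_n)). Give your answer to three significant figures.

ζ from %OS: ζ = |ln 0.342|/√(π²+ln²0.342) = 0.323.
t_p = π/ω_d ⇒ ω_d = 2170 rad/s; then ω_n = ω_d/√(1−ζ²) = 2290 rad/s.
t_s ≈ 4/(ζω_n) = 4/(0.323·2290) = 0.00541 s.

t_s ≈ 0.00541 s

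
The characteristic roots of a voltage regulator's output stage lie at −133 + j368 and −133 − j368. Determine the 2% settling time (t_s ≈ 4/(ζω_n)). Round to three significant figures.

For poles at −σ ± jω_d, ζω_n = σ = 133, so t_s ≈ 4/σ = 0.0301 s.

t_s ≈ 0.0301 s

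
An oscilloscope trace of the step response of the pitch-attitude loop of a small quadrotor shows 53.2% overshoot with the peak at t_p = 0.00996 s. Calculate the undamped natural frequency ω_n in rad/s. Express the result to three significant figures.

ζ from %OS: ζ = |ln 0.532|/√(π²+ln²0.532) = 0.197.
From t_p = π/ω_d, ω_d = π/0.00996 = 315 rad/s, so ω_n = ω_d/√(1−ζ²) = 322 rad/s.

ω_n ≈ 322 rad/s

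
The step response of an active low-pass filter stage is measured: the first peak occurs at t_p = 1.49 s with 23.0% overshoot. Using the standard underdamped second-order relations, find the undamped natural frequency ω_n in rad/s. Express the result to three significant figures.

The overshoot fixes ζ = −ln(OS)/√(π²+ln²(OS)) = 0.424.
t_p = π/ω_d ⇒ ω_d = 2.11 rad/s; then ω_n = ω_d/√(1−ζ²) = 2.33 rad/s.

ω_n ≈ 2.33 rad/s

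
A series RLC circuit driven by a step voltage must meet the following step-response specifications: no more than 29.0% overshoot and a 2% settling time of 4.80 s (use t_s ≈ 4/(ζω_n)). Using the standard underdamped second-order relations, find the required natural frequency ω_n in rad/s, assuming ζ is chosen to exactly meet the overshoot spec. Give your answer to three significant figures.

Inverting the overshoot relation: ζ = |ln 0.290|/√(π² + ln²0.290) = 0.367.
From t_s ≈ 4/(ζω_n): ω_n = 4/(ζ·t_s) = 4/(0.367·4.80) = 2.27 rad/s.

ω_n ≈ 2.27 rad/s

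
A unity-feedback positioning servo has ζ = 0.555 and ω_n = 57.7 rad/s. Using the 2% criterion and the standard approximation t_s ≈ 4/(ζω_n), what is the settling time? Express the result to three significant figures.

t_s ≈ 0.125 s

t_s ≈ 4/(ζω_n) = 4/(0.555 × 57.7) = 0.125 s.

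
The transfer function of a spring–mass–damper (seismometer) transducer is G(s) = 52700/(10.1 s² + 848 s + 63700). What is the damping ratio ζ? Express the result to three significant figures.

Dividing through by 10.1: denominator becomes s² + 83.96 s + 6307.
So ω_n = √6307 = 79.4 rad/s and ζ = 83.96/(2·79.4) = 0.529.

ζ ≈ 0.529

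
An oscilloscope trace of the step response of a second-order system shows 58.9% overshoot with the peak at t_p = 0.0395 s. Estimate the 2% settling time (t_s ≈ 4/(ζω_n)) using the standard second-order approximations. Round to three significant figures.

The overshoot fixes ζ = −ln(OS)/√(π²+ln²(OS)) = 0.166.
t_p = π/ω_d ⇒ ω_d = 79.5 rad/s; then ω_n = ω_d/√(1−ζ²) = 80.7 rad/s.
t_s ≈ 4/(ζω_n) = 4/(0.166·80.7) = 0.298 s.

t_s ≈ 0.298 s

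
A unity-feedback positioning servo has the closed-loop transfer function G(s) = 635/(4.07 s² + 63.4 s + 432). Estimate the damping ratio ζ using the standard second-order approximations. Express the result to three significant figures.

Dividing through by 4.07: denominator becomes s² + 15.58 s + 106.1.
So ω_n = √106.1 = 10.3 rad/s and ζ = 15.58/(2·10.3) = 0.756.

ζ ≈ 0.756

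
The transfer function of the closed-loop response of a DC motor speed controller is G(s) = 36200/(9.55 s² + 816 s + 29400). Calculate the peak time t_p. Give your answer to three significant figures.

Dividing through by 9.55: denominator becomes s² + 85.45 s + 3079.
So ω_n = √3079 = 55.5 rad/s and ζ = 85.45/(2·55.5) = 0.770.
ω_d = 55.5·√(1 − 0.770²) = 35.4 rad/s. t_p = π/ω_d = 0.0887 s.

t_p ≈ 0.0887 s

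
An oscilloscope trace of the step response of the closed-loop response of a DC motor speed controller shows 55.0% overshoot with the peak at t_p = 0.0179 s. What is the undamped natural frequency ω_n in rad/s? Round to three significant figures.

ζ from %OS: ζ = |ln 0.550|/√(π²+ln²0.550) = 0.187.
From t_p = π/ω_d, ω_d = π/0.0179 = 176 rad/s, so ω_n = ω_d/√(1−ζ²) = 179 rad/s.

ω_n ≈ 179 rad/s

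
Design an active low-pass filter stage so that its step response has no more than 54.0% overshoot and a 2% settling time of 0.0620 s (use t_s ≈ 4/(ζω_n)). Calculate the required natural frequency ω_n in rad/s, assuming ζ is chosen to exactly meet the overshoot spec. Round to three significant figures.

ω_n ≈ 335 rad/s

From %OS = 100·exp(−πζ/√(1−ζ²)), invert to get ζ = −ln(OS)/√(π² + ln²(OS)) with OS = 0.540.
−ln 0.540 = 0.6162, so ζ = 0.6162/√(π² + 0.3797) = 0.192.
From t_s ≈ 4/(ζω_n): ω_n = 4/(ζ·t_s) = 4/(0.192·0.0620) = 335 rad/s.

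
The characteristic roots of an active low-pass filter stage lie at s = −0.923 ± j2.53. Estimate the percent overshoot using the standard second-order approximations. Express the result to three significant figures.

With σ = 0.923, ω_d = 2.53: ω_n = √(σ²+ω_d²) = 2.69 rad/s, ζ = σ/ω_n = 0.343.
%OS = 100 e^{−πζ/√(1−ζ²)} with ζ = 0.343 gives 31.8%.

%OS ≈ 31.8%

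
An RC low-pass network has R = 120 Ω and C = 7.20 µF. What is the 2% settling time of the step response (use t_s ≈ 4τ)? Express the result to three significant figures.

τ = RC = 120 × 7.20 µF = 0.000864 s.
t_s ≈ 4τ = 0.00346 s.

t_s ≈ 0.00346 s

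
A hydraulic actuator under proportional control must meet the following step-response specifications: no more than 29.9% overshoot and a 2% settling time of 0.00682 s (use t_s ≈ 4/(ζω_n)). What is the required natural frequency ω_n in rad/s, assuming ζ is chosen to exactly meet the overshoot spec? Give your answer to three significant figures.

Inverting the overshoot relation: ζ = |ln 0.299|/√(π² + ln²0.299) = 0.359.
Then ω_n = 4/(ζ t_s) = 4/(0.359 × 0.00682) = 1630 rad/s.

ω_n ≈ 1630 rad/s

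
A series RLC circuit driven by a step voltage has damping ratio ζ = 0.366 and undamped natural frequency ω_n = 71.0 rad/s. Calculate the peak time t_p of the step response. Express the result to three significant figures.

The damped frequency is ω_d = ω_n√(1−ζ²) = 71.0·√(1−0.134) = 66.1 rad/s.
Peak time t_p = π/ω_d = π/66.1 = 0.0475 s.

t_p ≈ 0.0475 s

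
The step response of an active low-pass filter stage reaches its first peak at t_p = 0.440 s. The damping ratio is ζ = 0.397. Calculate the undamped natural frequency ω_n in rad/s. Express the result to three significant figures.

ω_n ≈ 7.78 rad/s

Peak time t_p = π/ω_d, so ω_d = π/t_p = π/0.440 = 7.14 rad/s.
ω_n = ω_d/√(1−ζ²) = 7.14/√0.842 = 7.78 rad/s.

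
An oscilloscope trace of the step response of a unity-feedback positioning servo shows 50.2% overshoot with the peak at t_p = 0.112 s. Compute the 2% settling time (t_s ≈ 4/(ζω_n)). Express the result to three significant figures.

t_s ≈ 0.650 s

From the overshoot, ζ = −ln(OS)/√(π²+ln²(OS)) = 0.214.
From t_p = π/ω_d, ω_d = π/0.112 = 28.0 rad/s, so ω_n = ω_d/√(1−ζ²) = 28.7 rad/s.
t_s ≈ 4/(ζω_n) = 4/(0.214·28.7) = 0.650 s.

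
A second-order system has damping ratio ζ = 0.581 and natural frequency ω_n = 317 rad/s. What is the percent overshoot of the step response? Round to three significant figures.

For an underdamped second-order system, %OS = 100·exp(−πζ/√(1−ζ²)).
πζ/√(1−ζ²) = π·0.581/√(1−0.338) = 2.243, so %OS = 100·e^(−2.243) = 10.6%.

%OS ≈ 10.6%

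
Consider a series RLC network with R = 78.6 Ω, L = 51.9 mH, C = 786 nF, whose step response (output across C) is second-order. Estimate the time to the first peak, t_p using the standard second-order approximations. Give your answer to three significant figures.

For a series RLC circuit (capacitor voltage as output), ω_n = 1/√(LC) = 1/√(51.9 mH · 786 nF) = 4950 rad/s.
ζ = (R/2)·√(C/L) = (78.6/2)·√(786 nF/51.9 mH) = 0.153.
ω_d = 4950·√(1 − 0.153²) = 4890 rad/s. t_p = π/ω_d = 0.000642 s.

t_p ≈ 0.000642 s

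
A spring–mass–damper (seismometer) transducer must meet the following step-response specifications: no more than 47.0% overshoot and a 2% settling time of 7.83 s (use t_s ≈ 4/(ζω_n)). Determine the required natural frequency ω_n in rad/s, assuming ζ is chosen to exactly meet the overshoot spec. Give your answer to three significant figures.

Inverting the overshoot relation: ζ = |ln 0.470|/√(π² + ln²0.470) = 0.234.
Then ω_n = 4/(ζ t_s) = 4/(0.234 × 7.83) = 2.19 rad/s.

ω_n ≈ 2.19 rad/s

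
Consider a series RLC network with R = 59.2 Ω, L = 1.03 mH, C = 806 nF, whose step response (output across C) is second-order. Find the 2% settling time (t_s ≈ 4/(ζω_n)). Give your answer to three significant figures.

t_s ≈ 0.000139 s

For a series RLC circuit (capacitor voltage as output), ω_n = 1/√(LC) = 1/√(1.03 mH · 806 nF) = 34700 rad/s.
ζ = (R/2)·√(C/L) = (59.2/2)·√(806 nF/1.03 mH) = 0.828.
t_s ≈ 4/(ζω_n) = 0.000139 s.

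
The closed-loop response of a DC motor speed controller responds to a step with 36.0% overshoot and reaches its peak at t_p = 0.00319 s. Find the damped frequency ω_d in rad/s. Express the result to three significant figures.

ω_d ≈ 985 rad/s

t_p = π/ω_d, so ω_d = π/0.00319 = 985 rad/s.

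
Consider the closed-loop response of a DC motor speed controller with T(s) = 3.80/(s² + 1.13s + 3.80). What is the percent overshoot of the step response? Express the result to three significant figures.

%OS ≈ 38.6%

ω_n = √3.80 = 1.95 rad/s; ζ = 1.13/(2·1.95) = 0.290.
%OS = 100 e^{−πζ/√(1−ζ²)} with ζ = 0.290 gives 38.6%.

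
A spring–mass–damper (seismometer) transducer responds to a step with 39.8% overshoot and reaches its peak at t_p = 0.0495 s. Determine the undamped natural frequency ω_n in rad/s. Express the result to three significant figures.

ω_n ≈ 66.1 rad/s

ζ from %OS: ζ = |ln 0.398|/√(π²+ln²0.398) = 0.281.
From t_p = π/ω_d, ω_d = π/0.0495 = 63.5 rad/s, so ω_n = ω_d/√(1−ζ²) = 66.1 rad/s.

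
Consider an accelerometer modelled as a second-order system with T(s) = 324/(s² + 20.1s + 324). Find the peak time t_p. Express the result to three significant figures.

ω_n = √324 = 18.0 rad/s; ζ = 20.1/(2·18.0) = 0.558.
ω_d = 18.0·√(1 − 0.558²) = 14.9 rad/s. Then t_p = π/ω_d = 0.210 s.

t_p ≈ 0.210 s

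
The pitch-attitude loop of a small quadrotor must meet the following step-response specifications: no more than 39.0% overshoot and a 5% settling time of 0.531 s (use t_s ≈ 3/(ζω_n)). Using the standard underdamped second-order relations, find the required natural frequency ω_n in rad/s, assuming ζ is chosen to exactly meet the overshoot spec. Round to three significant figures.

ω_n ≈ 19.7 rad/s

From %OS = 100·exp(−πζ/√(1−ζ²)), invert to get ζ = −ln(OS)/√(π² + ln²(OS)) with OS = 0.390.
−ln 0.390 = 0.9416, so ζ = 0.9416/√(π² + 0.8866) = 0.287.
From t_s ≈ 3/(ζω_n): ω_n = 3/(ζ·t_s) = 3/(0.287·0.531) = 19.7 rad/s.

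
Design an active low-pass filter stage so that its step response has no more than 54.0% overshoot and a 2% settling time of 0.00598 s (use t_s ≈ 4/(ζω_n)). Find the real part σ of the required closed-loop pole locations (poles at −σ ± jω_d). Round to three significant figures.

The settling-time spec alone fixes σ = ζω_n = 4/t_s = 4/0.00598 = 669.
(Overshoot then fixes ζ = 0.192 and hence ω_d = σ·√(1−ζ²)/ζ = 3410 rad/s.)

σ ≈ 669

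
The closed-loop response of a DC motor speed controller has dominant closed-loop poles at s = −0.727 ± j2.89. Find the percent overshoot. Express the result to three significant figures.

|pole| = ω_n = √(0.727² + 2.89²) = 2.98 rad/s; ζ = cos θ = σ/ω_n = 0.244.
Overshoot: exp(−π·0.244/√(1−0.244²)) = 0.454, i.e. 45.4%.

%OS ≈ 45.4%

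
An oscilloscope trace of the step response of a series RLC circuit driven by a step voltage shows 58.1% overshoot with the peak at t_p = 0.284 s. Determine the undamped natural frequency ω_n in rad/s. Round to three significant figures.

The overshoot fixes ζ = −ln(OS)/√(π²+ln²(OS)) = 0.170.
t_p = π/ω_d ⇒ ω_d = 11.1 rad/s; then ω_n = ω_d/√(1−ζ²) = 11.2 rad/s.

ω_n ≈ 11.2 rad/s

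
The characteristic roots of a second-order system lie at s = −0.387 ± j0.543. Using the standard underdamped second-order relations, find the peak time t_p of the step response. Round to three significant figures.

t_p = π/ω_d with ω_d = 0.543 (the imaginary part), so t_p = 5.79 s.

t_p ≈ 5.79 s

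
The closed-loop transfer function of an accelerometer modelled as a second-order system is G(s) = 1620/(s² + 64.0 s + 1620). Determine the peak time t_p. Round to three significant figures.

t_p ≈ 0.129 s

Comparing the denominator to s² + 2ζω_n s + ω_n²: ω_n = √1620 = 40.2 rad/s, and 2ζω_n = 64.0 so ζ = 64.0/(2·40.2) = 0.795.
ω_d = ω_n√(1−ζ²) = 24.4 rad/s. Then t_p = π/ω_d = 0.129 s.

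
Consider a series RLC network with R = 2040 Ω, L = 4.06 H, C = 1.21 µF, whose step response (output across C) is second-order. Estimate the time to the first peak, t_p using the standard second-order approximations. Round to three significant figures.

t_p ≈ 0.00838 s

For a series RLC circuit (capacitor voltage as output), ω_n = 1/√(LC) = 1/√(4.06 H · 1.21 µF) = 451 rad/s.
ζ = (R/2)·√(C/L) = (2040/2)·√(1.21 µF/4.06 H) = 0.557.
ω_d = 451·√(1 − 0.557²) = 375 rad/s. t_p = π/ω_d = 0.00838 s.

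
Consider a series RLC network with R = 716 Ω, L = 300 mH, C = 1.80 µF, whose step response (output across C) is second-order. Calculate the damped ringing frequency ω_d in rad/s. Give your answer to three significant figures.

For a series RLC circuit (capacitor voltage as output), ω_n = 1/√(LC) = 1/√(300 mH · 1.80 µF) = 1360 rad/s.
ζ = (R/2)·√(C/L) = (716/2)·√(1.80 µF/300 mH) = 0.877.
ω_d = 1360·√(1 − 0.877²) = 654 rad/s.

ω_d ≈ 654 rad/s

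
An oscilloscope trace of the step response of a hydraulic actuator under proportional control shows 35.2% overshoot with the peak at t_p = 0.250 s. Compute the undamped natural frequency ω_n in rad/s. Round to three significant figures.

ω_n ≈ 13.2 rad/s

From the overshoot, ζ = −ln(OS)/√(π²+ln²(OS)) = 0.315.
From t_p = π/ω_d, ω_d = π/0.250 = 12.6 rad/s, so ω_n = ω_d/√(1−ζ²) = 13.2 rad/s.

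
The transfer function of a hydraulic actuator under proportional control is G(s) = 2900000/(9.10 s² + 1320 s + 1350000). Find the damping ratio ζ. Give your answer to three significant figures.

ζ ≈ 0.188

Dividing through by 9.10: denominator becomes s² + 145.1 s + 148400.
So ω_n = √148400 = 385 rad/s and ζ = 145.1/(2·385) = 0.188.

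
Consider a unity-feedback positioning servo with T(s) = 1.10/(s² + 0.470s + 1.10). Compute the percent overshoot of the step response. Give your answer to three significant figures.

%OS ≈ 48.6%

ω_n = √1.10 = 1.05 rad/s; ζ = 0.470/(2·1.05) = 0.224.
%OS = 100·exp(−πζ/√(1−ζ²)) = 48.6%.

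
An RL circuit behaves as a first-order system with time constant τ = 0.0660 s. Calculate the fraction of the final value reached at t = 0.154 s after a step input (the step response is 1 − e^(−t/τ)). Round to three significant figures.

y(t)/y_∞ = 1 − e^(−t/τ) = 1 − e^(−0.154/0.0660) = 1 − e^(−2.33) = 0.903.

y/y_∞ ≈ 0.903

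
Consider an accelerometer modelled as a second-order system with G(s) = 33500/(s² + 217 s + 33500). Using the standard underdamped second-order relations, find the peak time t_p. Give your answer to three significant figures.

t_p ≈ 0.0213 s

Comparing the denominator to s² + 2ζω_n s + ω_n²: ω_n = √33500 = 183 rad/s, and 2ζω_n = 217 so ζ = 217/(2·183) = 0.593.
The damped frequency ω_d = ω_n√(1−ζ²) = 147 rad/s. Then t_p = π/ω_d = 0.0213 s.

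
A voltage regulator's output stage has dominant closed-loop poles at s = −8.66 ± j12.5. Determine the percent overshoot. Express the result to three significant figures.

With σ = 8.66, ω_d = 12.5: ω_n = √(σ²+ω_d²) = 15.2 rad/s, ζ = σ/ω_n = 0.569.
Overshoot: exp(−π·0.569/√(1−0.569²)) = 0.113, i.e. 11.3%.

%OS ≈ 11.3%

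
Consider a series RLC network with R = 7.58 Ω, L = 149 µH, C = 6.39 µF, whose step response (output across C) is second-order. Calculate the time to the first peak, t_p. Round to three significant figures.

t_p ≈ 0.000156 s

For a series RLC circuit (capacitor voltage as output), ω_n = 1/√(LC) = 1/√(149 µH · 6.39 µF) = 32400 rad/s.
ζ = (R/2)·√(C/L) = (7.58/2)·√(6.39 µF/149 µH) = 0.785.
The damped frequency ω_d = ω_n√(1−ζ²) = 20100 rad/s. t_p = π/ω_d = 0.000156 s.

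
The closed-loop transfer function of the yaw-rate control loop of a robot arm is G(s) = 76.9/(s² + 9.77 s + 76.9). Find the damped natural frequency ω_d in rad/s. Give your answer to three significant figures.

ω_d ≈ 7.28 rad/s

Comparing the denominator to s² + 2ζω_n s + ω_n²: ω_n = √76.9 = 8.77 rad/s, and 2ζω_n = 9.77 so ζ = 9.77/(2·8.77) = 0.557.
ω_d = 8.77·√(1 − 0.557²) = 7.28 rad/s.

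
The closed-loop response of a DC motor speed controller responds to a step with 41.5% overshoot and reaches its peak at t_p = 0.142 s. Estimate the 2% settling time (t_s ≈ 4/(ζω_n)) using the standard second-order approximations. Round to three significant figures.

The overshoot fixes ζ = −ln(OS)/√(π²+ln²(OS)) = 0.270.
From t_p = π/ω_d, ω_d = π/0.142 = 22.1 rad/s, so ω_n = ω_d/√(1−ζ²) = 23.0 rad/s.
t_s ≈ 4/(ζω_n) = 4/(0.270·23.0) = 0.646 s.

t_s ≈ 0.646 s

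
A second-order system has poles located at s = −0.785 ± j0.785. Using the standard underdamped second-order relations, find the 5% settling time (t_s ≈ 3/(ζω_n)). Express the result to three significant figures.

For poles at −σ ± jω_d, ζω_n = σ = 0.785, so t_s ≈ 3/σ = 3.82 s.

t_s ≈ 3.82 s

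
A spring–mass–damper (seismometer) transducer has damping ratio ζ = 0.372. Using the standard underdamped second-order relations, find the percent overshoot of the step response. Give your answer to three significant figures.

For an underdamped second-order system, %OS = 100·exp(−πζ/√(1−ζ²)).
πζ/√(1−ζ²) = π·0.372/√(1−0.138) = 1.259, so %OS = 100·e^(−1.259) = 28.4%.

%OS ≈ 28.4%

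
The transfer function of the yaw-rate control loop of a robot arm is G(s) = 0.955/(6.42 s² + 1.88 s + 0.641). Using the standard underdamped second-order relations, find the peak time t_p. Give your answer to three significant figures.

t_p ≈ 11.2 s

Dividing through by 6.42: denominator becomes s² + 0.2928 s + 0.09984.
So ω_n = √0.09984 = 0.316 rad/s and ζ = 0.2928/(2·0.316) = 0.463.
ω_d = ω_n√(1−ζ²) = 0.280 rad/s. t_p = π/ω_d = 11.2 s.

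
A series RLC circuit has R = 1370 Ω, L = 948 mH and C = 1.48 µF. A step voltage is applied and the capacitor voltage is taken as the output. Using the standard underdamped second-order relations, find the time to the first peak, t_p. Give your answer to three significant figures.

t_p ≈ 0.00720 s

For a series RLC circuit (capacitor voltage as output), ω_n = 1/√(LC) = 1/√(948 mH · 1.48 µF) = 844 rad/s.
ζ = (R/2)·√(C/L) = (1370/2)·√(1.48 µF/948 mH) = 0.856.
The damped frequency ω_d = ω_n√(1−ζ²) = 437 rad/s. t_p = π/ω_d = 0.00720 s.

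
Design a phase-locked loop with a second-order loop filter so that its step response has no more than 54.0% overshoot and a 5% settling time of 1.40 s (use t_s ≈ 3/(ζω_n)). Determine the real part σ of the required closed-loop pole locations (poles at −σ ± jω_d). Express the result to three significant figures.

σ ≈ 2.14

The settling-time spec alone fixes σ = ζω_n = 3/t_s = 3/1.40 = 2.14.
(Overshoot then fixes ζ = 0.192 and hence ω_d = σ·√(1−ζ²)/ζ = 10.9 rad/s.)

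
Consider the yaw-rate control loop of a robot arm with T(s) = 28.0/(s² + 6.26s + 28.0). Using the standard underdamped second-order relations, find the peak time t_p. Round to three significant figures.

Matching coefficients with s² + 2ζω_n s + ω_n² gives ω_n² = 28.0 ⇒ ω_n = 5.29 rad/s, and ζ = 6.26/(2ω_n) = 0.592.
ω_d = 5.29·√(1 − 0.592²) = 4.27 rad/s. Then t_p = π/ω_d = 0.736 s.

t_p ≈ 0.736 s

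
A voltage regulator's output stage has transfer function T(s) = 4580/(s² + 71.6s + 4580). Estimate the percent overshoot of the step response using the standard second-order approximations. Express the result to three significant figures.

%OS ≈ 14.1%

Matching coefficients with s² + 2ζω_n s + ω_n² gives ω_n² = 4580 ⇒ ω_n = 67.7 rad/s, and ζ = 71.6/(2ω_n) = 0.529.
Overshoot: exp(−π·0.529/√(1−0.529²)) = 0.141, i.e. 14.1%.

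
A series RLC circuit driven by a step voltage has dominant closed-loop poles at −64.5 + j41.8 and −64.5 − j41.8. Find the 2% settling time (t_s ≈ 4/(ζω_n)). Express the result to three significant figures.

For poles at −σ ± jω_d, ζω_n = σ = 64.5, so t_s ≈ 4/σ = 0.0620 s.

t_s ≈ 0.0620 s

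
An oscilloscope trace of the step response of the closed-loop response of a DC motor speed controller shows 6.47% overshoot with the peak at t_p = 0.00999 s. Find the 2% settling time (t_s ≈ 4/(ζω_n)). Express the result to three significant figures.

The overshoot fixes ζ = −ln(OS)/√(π²+ln²(OS)) = 0.657.
From t_p = π/ω_d, ω_d = π/0.00999 = 314 rad/s, so ω_n = ω_d/√(1−ζ²) = 417 rad/s.
t_s ≈ 4/(ζω_n) = 4/(0.657·417) = 0.0146 s.

t_s ≈ 0.0146 s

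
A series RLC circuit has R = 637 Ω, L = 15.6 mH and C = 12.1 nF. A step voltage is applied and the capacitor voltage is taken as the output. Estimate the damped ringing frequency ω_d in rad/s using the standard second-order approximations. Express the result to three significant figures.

For a series RLC circuit (capacitor voltage as output), ω_n = 1/√(LC) = 1/√(15.6 mH · 12.1 nF) = 72800 rad/s.
ζ = (R/2)·√(C/L) = (637/2)·√(12.1 nF/15.6 mH) = 0.281.
ω_d = ω_n√(1−ζ²) = 69900 rad/s.

ω_d ≈ 69900 rad/s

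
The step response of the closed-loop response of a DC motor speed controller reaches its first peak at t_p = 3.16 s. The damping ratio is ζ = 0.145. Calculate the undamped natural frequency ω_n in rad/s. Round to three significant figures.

Peak time t_p = π/ω_d, so ω_d = π/t_p = π/3.16 = 0.994 rad/s.
ω_n = ω_d/√(1−ζ²) = 0.994/√0.979 = 1.00 rad/s.

ω_n ≈ 1.00 rad/s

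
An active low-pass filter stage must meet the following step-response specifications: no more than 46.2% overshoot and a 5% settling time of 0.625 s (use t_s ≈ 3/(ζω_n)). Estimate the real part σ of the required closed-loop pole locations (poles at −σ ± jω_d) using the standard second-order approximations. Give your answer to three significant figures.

The settling-time spec alone fixes σ = ζω_n = 3/t_s = 3/0.625 = 4.80.
(Overshoot then fixes ζ = 0.239 and hence ω_d = σ·√(1−ζ²)/ζ = 19.5 rad/s.)

σ ≈ 4.80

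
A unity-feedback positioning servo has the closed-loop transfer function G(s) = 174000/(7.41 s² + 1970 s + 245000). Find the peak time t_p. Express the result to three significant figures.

Dividing through by 7.41: denominator becomes s² + 265.9 s + 33060.
So ω_n = √33060 = 182 rad/s and ζ = 265.9/(2·182) = 0.731.
ω_d = 182·√(1 − 0.731²) = 124 rad/s. t_p = π/ω_d = 0.0253 s.

t_p ≈ 0.0253 s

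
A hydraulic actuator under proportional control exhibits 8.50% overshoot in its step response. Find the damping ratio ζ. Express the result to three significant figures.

ζ ≈ 0.617

From %OS = 100·exp(−πζ/√(1−ζ²)), invert to get ζ = −ln(OS)/√(π² + ln²(OS)) with OS = 0.0850.
−ln 0.0850 = 2.465, so ζ = 2.465/√(π² + 6.077) = 0.617.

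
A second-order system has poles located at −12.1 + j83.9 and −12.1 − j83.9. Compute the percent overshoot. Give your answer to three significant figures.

%OS ≈ 63.6%

The poles are at −σ ± jω_d with σ = 12.1 and ω_d = 83.9, so ω_n = √(σ²+ω_d²) = 84.8 rad/s and ζ = σ/ω_n = 0.143.
%OS = 100·exp(−πζ/√(1−ζ²)) = 63.6%.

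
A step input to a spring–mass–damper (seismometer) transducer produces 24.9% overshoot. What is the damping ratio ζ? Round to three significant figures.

ζ ≈ 0.405

ζ = −ln(OS)/√(π² + (ln OS)²). With OS = 0.249, ln OS = −1.390 and ζ = 1.390/3.435 = 0.405.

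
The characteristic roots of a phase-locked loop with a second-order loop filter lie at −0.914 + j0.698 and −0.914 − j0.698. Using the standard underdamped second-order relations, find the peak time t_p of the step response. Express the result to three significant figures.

t_p ≈ 4.50 s

t_p = π/ω_d with ω_d = 0.698 (the imaginary part), so t_p = 4.50 s.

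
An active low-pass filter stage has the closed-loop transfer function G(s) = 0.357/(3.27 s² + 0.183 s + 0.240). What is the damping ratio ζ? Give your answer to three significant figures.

Dividing through by 3.27: denominator becomes s² + 0.05596 s + 0.07339.
So ω_n = √0.07339 = 0.271 rad/s and ζ = 0.05596/(2·0.271) = 0.103.

ζ ≈ 0.103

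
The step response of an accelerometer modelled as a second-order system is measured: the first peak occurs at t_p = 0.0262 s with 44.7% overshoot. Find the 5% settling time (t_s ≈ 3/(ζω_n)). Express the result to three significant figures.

ζ from %OS: ζ = |ln 0.447|/√(π²+ln²0.447) = 0.248.
t_p = π/ω_d ⇒ ω_d = 120 rad/s; then ω_n = ω_d/√(1−ζ²) = 124 rad/s.
t_s ≈ 3/(ζω_n) = 3/(0.248·124) = 0.0976 s.

t_s ≈ 0.0976 s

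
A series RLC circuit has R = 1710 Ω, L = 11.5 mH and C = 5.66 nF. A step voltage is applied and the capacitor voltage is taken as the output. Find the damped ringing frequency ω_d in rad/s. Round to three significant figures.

ω_d ≈ 99200 rad/s

For a series RLC circuit (capacitor voltage as output), ω_n = 1/√(LC) = 1/√(11.5 mH · 5.66 nF) = 124000 rad/s.
ζ = (R/2)·√(C/L) = (1710/2)·√(5.66 nF/11.5 mH) = 0.600.
ω_d = ω_n√(1−ζ²) = 99200 rad/s.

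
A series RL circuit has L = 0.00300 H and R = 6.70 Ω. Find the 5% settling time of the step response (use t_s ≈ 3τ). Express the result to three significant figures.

t_s ≈ 0.00134 s

τ = L/R = 0.00300/6.70 = 0.000448 s.
t_s ≈ 3τ = 0.00134 s.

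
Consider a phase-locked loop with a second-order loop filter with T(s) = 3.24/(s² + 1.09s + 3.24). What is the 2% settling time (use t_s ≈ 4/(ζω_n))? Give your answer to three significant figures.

t_s ≈ 7.34 s

ω_n = √3.24 = 1.80 rad/s; ζ = 1.09/(2·1.80) = 0.303.
t_s ≈ 4/(ζω_n) = 4/(0.303·1.80) = 7.34 s.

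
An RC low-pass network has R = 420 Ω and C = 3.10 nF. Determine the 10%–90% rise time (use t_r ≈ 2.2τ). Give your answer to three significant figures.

τ = RC = 420 × 3.10 nF = 0.00000130 s.
t_r ≈ 2.2τ = 0.00000286 s.

t_r ≈ 0.00000286 s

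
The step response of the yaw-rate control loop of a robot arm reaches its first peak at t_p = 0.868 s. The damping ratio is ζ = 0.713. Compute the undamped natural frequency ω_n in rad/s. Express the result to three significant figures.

ω_n ≈ 5.16 rad/s

Peak time t_p = π/ω_d, so ω_d = π/t_p = π/0.868 = 3.62 rad/s.
ω_n = ω_d/√(1−ζ²) = 3.62/√0.492 = 5.16 rad/s.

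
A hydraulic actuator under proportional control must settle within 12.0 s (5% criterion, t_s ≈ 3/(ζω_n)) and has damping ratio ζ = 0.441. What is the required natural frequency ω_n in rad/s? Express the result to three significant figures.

ω_n ≈ 0.567 rad/s

Rearranging t_s ≈ 3/(ζω_n) gives ω_n = 3/(ζ·t_s) = 3/(0.441 × 12.0) = 0.567 rad/s.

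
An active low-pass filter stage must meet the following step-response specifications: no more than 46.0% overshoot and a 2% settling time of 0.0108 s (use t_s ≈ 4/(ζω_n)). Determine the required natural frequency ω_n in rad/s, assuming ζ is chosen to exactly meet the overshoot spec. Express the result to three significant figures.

ζ = −ln(OS)/√(π² + (ln OS)²). With OS = 0.460, ln OS = −0.7765 and ζ = 0.7765/3.236 = 0.240.
From t_s ≈ 4/(ζω_n): ω_n = 4/(ζ·t_s) = 4/(0.240·0.0108) = 1540 rad/s.

ω_n ≈ 1540 rad/s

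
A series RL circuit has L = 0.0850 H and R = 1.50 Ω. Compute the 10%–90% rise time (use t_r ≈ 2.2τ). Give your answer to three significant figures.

t_r ≈ 0.125 s

τ = L/R = 0.0850/1.50 = 0.0567 s.
t_r ≈ 2.2τ = 0.125 s.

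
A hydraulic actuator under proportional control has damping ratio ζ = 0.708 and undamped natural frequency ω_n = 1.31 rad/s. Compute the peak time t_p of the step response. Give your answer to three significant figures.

The damped frequency is ω_d = ω_n√(1−ζ²) = 1.31·√(1−0.501) = 0.925 rad/s.
Peak time t_p = π/ω_d = π/0.925 = 3.40 s.

t_p ≈ 3.40 s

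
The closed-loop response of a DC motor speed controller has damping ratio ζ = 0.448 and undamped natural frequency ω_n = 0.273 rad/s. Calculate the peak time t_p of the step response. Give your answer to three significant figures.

t_p ≈ 12.9 s

The damped frequency is ω_d = ω_n√(1−ζ²) = 0.273·√(1−0.201) = 0.244 rad/s.
Peak time t_p = π/ω_d = π/0.244 = 12.9 s.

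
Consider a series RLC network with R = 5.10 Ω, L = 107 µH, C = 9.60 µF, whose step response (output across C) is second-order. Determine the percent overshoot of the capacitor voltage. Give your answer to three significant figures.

%OS ≈ 2.43%

For a series RLC circuit (capacitor voltage as output), ω_n = 1/√(LC) = 1/√(107 µH · 9.60 µF) = 31200 rad/s.
ζ = (R/2)·√(C/L) = (5.10/2)·√(9.60 µF/107 µH) = 0.764.
Overshoot: exp(−π·0.764/√(1−0.764²)) = 0.0243, i.e. 2.43%.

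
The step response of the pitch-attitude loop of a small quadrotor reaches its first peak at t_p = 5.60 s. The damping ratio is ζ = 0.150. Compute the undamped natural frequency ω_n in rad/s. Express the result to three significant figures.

Peak time t_p = π/ω_d, so ω_d = π/t_p = π/5.60 = 0.561 rad/s.
ω_n = ω_d/√(1−ζ²) = 0.561/√0.978 = 0.567 rad/s.

ω_n ≈ 0.567 rad/s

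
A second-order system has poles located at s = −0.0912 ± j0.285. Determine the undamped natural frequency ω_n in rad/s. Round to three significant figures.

With σ = 0.0912, ω_d = 0.285: ω_n = √(σ²+ω_d²) = 0.299 rad/s, ζ = σ/ω_n = 0.305.

ω_n ≈ 0.299 rad/s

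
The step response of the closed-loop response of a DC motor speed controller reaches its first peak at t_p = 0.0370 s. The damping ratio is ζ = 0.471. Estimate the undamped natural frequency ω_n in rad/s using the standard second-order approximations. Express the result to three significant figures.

Peak time t_p = π/ω_d, so ω_d = π/t_p = π/0.0370 = 84.9 rad/s.
ω_n = ω_d/√(1−ζ²) = 84.9/√0.778 = 96.3 rad/s.

ω_n ≈ 96.3 rad/s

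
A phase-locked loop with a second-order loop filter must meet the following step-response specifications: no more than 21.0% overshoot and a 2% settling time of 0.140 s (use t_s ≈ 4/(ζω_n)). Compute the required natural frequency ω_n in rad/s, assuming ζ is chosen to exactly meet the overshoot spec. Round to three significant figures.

ω_n ≈ 64.2 rad/s

Inverting the overshoot relation: ζ = |ln 0.210|/√(π² + ln²0.210) = 0.445.
Then ω_n = 4/(ζ t_s) = 4/(0.445 × 0.140) = 64.2 rad/s.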